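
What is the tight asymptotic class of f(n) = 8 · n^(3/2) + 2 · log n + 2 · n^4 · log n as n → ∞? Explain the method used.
f(n) ∈ Θ(n^4 · log n)

Compare the terms by growth order. For large n, n^a · (log n)^b dominates n^a' · (log n)^b' iff a > a', or (a = a' and b > b'). Ranking the 3 terms shows the dominant one is 2 · n^4 · log n. Hence f(n) ∈ Θ(n^4 · log n).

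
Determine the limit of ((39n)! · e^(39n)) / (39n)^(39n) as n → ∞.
lim = ∞

Stirling: (39n)! ~ sqrt(2π·39n) · (39n/e)^(39n). Hence
  (39n)! · e^(39n) / (39n)^(39n) ~ sqrt(2π·39n) = sqrt(2π·39) · sqrt(n) → ∞.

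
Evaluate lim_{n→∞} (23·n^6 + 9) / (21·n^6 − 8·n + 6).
lim = 23/21

For large n the leading n^6 terms dominate both numerator and denominator. Dividing top and bottom by n^6, every other term tends to 0, leaving 23/21.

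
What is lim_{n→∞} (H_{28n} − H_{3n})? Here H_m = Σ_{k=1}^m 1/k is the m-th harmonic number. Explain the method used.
lim = ln(28/3)

Euler-Maclaurin gives H_m = ln m + γ + 1/(2m) + O(1/m^2). The γ and O(1/m) terms cancel in the difference:
  H_{28n} − H_{3n} = ln(28n) − ln(3n) + O(1/n) = ln(28/3) + O(1/n).
Hence the limit is ln(28/3).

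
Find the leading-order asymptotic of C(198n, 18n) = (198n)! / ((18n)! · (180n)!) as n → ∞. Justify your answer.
C(198n, 18n) ~ (285311670611/10000000000)^(18n) · sqrt(11/(20π·18n))

Write N = 18n. Apply Stirling to each factorial:
  (11N)! ~ sqrt(2π·11N) · (11N/e)^(11N),
  N! ~ sqrt(2π N) · (N/e)^N,
  (10N)! ~ sqrt(2π·10N) · (10N/e)^(10N).
The exponential factors combine to (11N)^(11N) / (N^N · (10N)^(10N)) = 11^(11N)/10^(10N) = (11^11/10^10)^N = (285311670611/10000000000)^N.
The square-root prefactors combine to sqrt(2π·11N) / (sqrt(2π N)·sqrt(2π·10N)) = sqrt(11 / (2π·10·N)) = sqrt(11/(20π·18n)).
Substituting N = 18n: C(198n, 18n) ~ (285311670611/10000000000)^(18n) · sqrt(11/(20π·18n)).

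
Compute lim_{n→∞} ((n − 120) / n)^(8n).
lim = e^(−960)

Rewrite as (1 − 120/n)^(8n). By the standard limit (1 + x/n)^n → e^x, we have (1 − 120/n)^n → e^(−120), and raising to the 8th power gives e^(−960).
More precisely, ln[(1 − 120/n)^(8n)] = 8n · ln(1 − 120/n) = 8n · (-120/n + O(1/n^2)) = -960 + O(1/n) → -960.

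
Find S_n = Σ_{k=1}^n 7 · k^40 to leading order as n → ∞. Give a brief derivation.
S_n ~ 7 · n^41 / 41

By integral comparison (Euler-Maclaurin), Σ_{k=1}^n 7 · k^40 = 7 · ∫_0^n x^40 dx + O(n^40) = 7 · n^41/41 + O(n^40). (Equivalently, Faulhaber's formula gives the same leading term.)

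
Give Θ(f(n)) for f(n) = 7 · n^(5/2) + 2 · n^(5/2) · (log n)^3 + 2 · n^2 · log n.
f(n) ∈ Θ(n^(5/2) · (log n)^3)

Compare the terms by growth order. For large n, n^a · (log n)^b dominates n^a' · (log n)^b' iff a > a', or (a = a' and b > b'). Ranking the 3 terms shows the dominant one is 2 · n^(5/2) · (log n)^3. Hence f(n) ∈ Θ(n^(5/2) · (log n)^3).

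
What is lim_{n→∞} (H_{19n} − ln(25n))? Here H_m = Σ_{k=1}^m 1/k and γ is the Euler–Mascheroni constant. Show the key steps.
lim = ln(19/25) + γ

By Euler-Maclaurin, H_m = ln m + γ + O(1/m). So
  H_{19n} − ln(25n) = ln(19n) + γ − ln(25n) + O(1/n)
                       = ln(19/25) + γ + O(1/n).
Hence the limit is ln(19/25) + γ.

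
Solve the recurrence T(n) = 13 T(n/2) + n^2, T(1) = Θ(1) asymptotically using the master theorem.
T(n) = Θ(n^(log_2 13))

Master theorem: compare f(n) = n^2 to n^(log_2 13) where log_2 13 ≈ 3.700. Since 2 < log_2 13, we have f(n) = O(n^(log_2 13 − ε)) for some ε > 0 — Case 1. Hence T(n) = Θ(n^(log_2 13)).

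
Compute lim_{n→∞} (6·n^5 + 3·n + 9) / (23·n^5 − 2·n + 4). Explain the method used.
lim = 6/23

For large n the leading n^5 terms dominate both numerator and denominator. Dividing top and bottom by n^5, every other term tends to 0, leaving 6/23.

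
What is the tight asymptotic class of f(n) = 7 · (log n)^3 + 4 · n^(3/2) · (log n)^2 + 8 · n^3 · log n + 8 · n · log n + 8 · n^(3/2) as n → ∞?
f(n) ∈ Θ(n^3 · log n)

Compare the terms by growth order. For large n, n^a · (log n)^b dominates n^a' · (log n)^b' iff a > a', or (a = a' and b > b'). Ranking the 5 terms shows the dominant one is 8 · n^3 · log n. Hence f(n) ∈ Θ(n^3 · log n).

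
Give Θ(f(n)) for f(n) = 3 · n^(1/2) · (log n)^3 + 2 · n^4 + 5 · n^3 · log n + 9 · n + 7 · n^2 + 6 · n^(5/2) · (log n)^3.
f(n) ∈ Θ(n^4)

Compare the terms by growth order. For large n, n^a · (log n)^b dominates n^a' · (log n)^b' iff a > a', or (a = a' and b > b'). Ranking the 6 terms shows the dominant one is 2 · n^4. Hence f(n) ∈ Θ(n^4).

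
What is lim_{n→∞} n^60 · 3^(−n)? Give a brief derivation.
lim = 0

Exponentials with base > 1 dominate every fixed polynomial: for any fixed c, n^c / 3^n → 0 as n → ∞ (e.g. by the ratio test, or by writing 3^n = e^(n ln 3) and noting e^(n ln 3) / n^c → ∞). Hence n^60 · 3^(−n) = n^60 / 3^n → 0.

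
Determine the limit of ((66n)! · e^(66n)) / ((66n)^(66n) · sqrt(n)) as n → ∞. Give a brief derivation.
lim = sqrt(2π·66)

Stirling: (66n)! ~ sqrt(2π·66n) · (66n/e)^(66n). Hence
  (66n)! · e^(66n) / (66n)^(66n) ~ sqrt(2π·66n).
Dividing by sqrt(n): sqrt(2π·66n) / sqrt(n) = sqrt(2π·66) · n^((1−1)/2), so the limit is sqrt(2π·66).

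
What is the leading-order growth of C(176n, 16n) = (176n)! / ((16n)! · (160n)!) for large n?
C(176n, 16n) ~ (285311670611/10000000000)^(16n) · sqrt(11/(20π·16n))

Write N = 16n. Apply Stirling to each factorial:
  (11N)! ~ sqrt(2π·11N) · (11N/e)^(11N),
  N! ~ sqrt(2π N) · (N/e)^N,
  (10N)! ~ sqrt(2π·10N) · (10N/e)^(10N).
The exponential factors combine to (11N)^(11N) / (N^N · (10N)^(10N)) = 11^(11N)/10^(10N) = (11^11/10^10)^N = (285311670611/10000000000)^N.
The square-root prefactors combine to sqrt(2π·11N) / (sqrt(2π N)·sqrt(2π·10N)) = sqrt(11 / (2π·10·N)) = sqrt(11/(20π·16n)).
Substituting N = 16n: C(176n, 16n) ~ (285311670611/10000000000)^(16n) · sqrt(11/(20π·16n)).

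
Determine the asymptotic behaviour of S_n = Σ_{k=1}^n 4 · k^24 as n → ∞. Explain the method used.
S_n ~ 4 · n^25 / 25

By integral comparison (Euler-Maclaurin), Σ_{k=1}^n 4 · k^24 = 4 · ∫_0^n x^24 dx + O(n^24) = 4 · n^25/25 + O(n^24). (Equivalently, Faulhaber's formula gives the same leading term.)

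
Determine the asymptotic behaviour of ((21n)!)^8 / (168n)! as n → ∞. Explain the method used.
((21n)!)^8/(168n)! ~ ((2π·21n)^(7/2) / sqrt(8)) · 8^(−8·21n)  →  0

Write N = 21n. Stirling: N! ~ sqrt(2π N)(N/e)^N and (8N)! ~ sqrt(2π·8N)·(8N/e)^(8N).
  (N!)^8/(8N)! ~ (2π N)^(8/2) (N/e)^(8N) / [sqrt(2π·8N) (8N/e)^(8N)]
     = (2π N)^(8/2) / sqrt(2π·8N) · (N/(8N))^(8N)
     = (2π N)^((8−1)/2) / sqrt(8) · 8^(−8N).
Since 8^8 > 1, the factor 8^(−8N) decays exponentially, so the ratio → 0. Substituting N = 21n gives the stated form.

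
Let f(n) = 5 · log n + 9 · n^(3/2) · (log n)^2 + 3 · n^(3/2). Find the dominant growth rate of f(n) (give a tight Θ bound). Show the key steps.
f(n) ∈ Θ(n^(3/2) · (log n)^2)

Compare the terms by growth order. For large n, n^a · (log n)^b dominates n^a' · (log n)^b' iff a > a', or (a = a' and b > b'). Ranking the 3 terms shows the dominant one is 9 · n^(3/2) · (log n)^2. Hence f(n) ∈ Θ(n^(3/2) · (log n)^2).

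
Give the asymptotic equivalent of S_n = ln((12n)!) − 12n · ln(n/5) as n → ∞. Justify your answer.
S_n ~ 12n · (ln 60 − 1) + O(ln n)

Stirling: ln((12n)!) = 12n ln(12n) − 12n + O(ln n).
  S_n = 12n ln(12n) − 12n − 12n ln(n/5) + O(ln n)
      = 12n ln(12n) − 12n ln n + 12n ln 5 − 12n + O(ln n)
      = 12n ln 12 + 12n ln 5 − 12n + O(ln n)
      = 12n (ln 60 − 1) + O(ln n).
Numerically ln(60) − 1 ≈ 3.0943.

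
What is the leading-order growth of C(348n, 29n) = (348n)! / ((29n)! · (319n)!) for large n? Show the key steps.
C(348n, 29n) ~ (8916100448256/285311670611)^(29n) · sqrt(6/(11π·29n))

Write N = 29n. Apply Stirling to each factorial:
  (12N)! ~ sqrt(2π·12N) · (12N/e)^(12N),
  N! ~ sqrt(2π N) · (N/e)^N,
  (11N)! ~ sqrt(2π·11N) · (11N/e)^(11N).
The exponential factors combine to (12N)^(12N) / (N^N · (11N)^(11N)) = 12^(12N)/11^(11N) = (12^12/11^11)^N = (8916100448256/285311670611)^N.
The square-root prefactors combine to sqrt(2π·12N) / (sqrt(2π N)·sqrt(2π·11N)) = sqrt(12 / (2π·11·N)) = sqrt(6/(11π·29n)).
Substituting N = 29n: C(348n, 29n) ~ (8916100448256/285311670611)^(29n) · sqrt(6/(11π·29n)).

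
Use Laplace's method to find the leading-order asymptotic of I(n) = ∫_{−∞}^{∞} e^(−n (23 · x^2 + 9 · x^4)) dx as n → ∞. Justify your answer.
I(n) ~ sqrt(π/(23n))

φ(x) = 23 · x^2 + 9 · x^4 has its unique global minimum at x* = 0 (since φ'(x) = 46x + 36x^3 = 0 only at x = 0 for real x with both coefficients positive, and φ → ∞ as |x| → ∞). At x* = 0, φ(0) = 0 and φ''(0) = 46. Laplace's method then gives
  I(n) ~ sqrt(2π / (n · φ''(0))) · e^(−n φ(0)) = sqrt(2π / (46n)) = sqrt(π/(23n)).
The 9 · x^4 term contributes only at subleading order (an O(1/n) relative correction).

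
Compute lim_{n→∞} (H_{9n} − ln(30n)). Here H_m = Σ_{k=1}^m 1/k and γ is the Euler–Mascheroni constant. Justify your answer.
lim = ln(3/10) + γ

By Euler-Maclaurin, H_m = ln m + γ + O(1/m). So
  H_{9n} − ln(30n) = ln(9n) + γ − ln(30n) + O(1/n)
                       = ln(9/30) + γ + O(1/n).
Hence the limit is ln(9/30) + γ (= ln(3/10)).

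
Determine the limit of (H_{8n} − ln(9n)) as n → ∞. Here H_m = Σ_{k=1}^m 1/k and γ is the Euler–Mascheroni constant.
lim = ln(8/9) + γ

By Euler-Maclaurin, H_m = ln m + γ + O(1/m). So
  H_{8n} − ln(9n) = ln(8n) + γ − ln(9n) + O(1/n)
                       = ln(8/9) + γ + O(1/n).
Hence the limit is ln(8/9) + γ.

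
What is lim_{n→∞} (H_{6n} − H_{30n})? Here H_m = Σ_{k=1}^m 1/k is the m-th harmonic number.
lim = ln(6/30) = −ln 5

Euler-Maclaurin gives H_m = ln m + γ + 1/(2m) + O(1/m^2). The γ and O(1/m) terms cancel in the difference:
  H_{6n} − H_{30n} = ln(6n) − ln(30n) + O(1/n) = ln(6/30) + O(1/n).
Hence the limit is ln(6/30) = −ln 5.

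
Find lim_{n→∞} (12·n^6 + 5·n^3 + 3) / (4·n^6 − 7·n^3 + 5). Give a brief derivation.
lim = 12/4 = 3

For large n the leading n^6 terms dominate both numerator and denominator. Dividing top and bottom by n^6, every other term tends to 0, leaving 12/4 = 3.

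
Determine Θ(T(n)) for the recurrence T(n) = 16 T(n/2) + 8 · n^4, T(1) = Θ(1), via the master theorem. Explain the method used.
T(n) = Θ(n^4 log n)

log_2 16 = 4, and f(n) = 8 · n^4 = Θ(n^(log_2 16)). This is Case 2 of the master theorem: T(n) = Θ(f(n) · log n) = Θ(n^4 log n).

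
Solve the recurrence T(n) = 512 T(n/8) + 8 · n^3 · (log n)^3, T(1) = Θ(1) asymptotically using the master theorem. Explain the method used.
T(n) = Θ(n^3 · (log n)^4)

Here log_8 512 = 3 and f(n) = 8 · n^3 · (log n)^3 = Θ(n^(log_8 512) · (log n)^3). This is the extended Case 2 of the master theorem (f matches the critical exponent up to log factors), giving T(n) = Θ(n^(log_8 512) · (log n)^(3+1)) = Θ(n^3 · (log n)^4).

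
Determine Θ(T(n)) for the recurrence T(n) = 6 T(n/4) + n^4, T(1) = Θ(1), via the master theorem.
T(n) = Θ(n^4)

log_4 6 ≈ 1.292. f(n) = n^4 dominates n^(log_4 6) since 4 > 1.292, and the regularity condition a·f(n/b) = 6·(n/4)^4 = (6/256)·n^4 ≤ c·f(n) holds with c = 6/256 ≈ 0.0234 < 1. So this is Case 3: T(n) = Θ(f(n)) = Θ(n^4).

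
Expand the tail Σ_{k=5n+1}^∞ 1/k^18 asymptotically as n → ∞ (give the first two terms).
Σ_{k>5n} 1/k^18 = 1/(17 · (5n)^17) − 1/(2 · (5n)^18) + O(1/(5n)^19)

Compare to the integral: ∫_{5n}^∞ x^(−18) dx = [−x^(−17)/17]_{5n}^∞ = 1/((18−1)·(5n)^17). The Euler-Maclaurin correction adds −f(5n)/2 = −1/(2·(5n)^18). Euler-Maclaurin then gives
  Σ_{k>5n} 1/k^18 = ∫_{5n}^∞ dx/x^18 − 1/(2·(5n)^18) + O(1/(5n)^19).
(Equivalently this is ζ(18) − Σ_{k≤5n} 1/k^18.)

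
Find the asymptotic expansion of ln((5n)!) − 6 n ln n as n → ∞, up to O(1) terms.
ln((5n)!) − 6 n ln n = −n ln n + 5(ln 5 − 1) n + (1/2) ln(2π·5n) + O(1/n)

Stirling: ln((5n)!) = 5n ln(5n) − 5n + (1/2) ln(2π·5n) + O(1/n).
Expand 5n ln(5n) = 5n (ln n + ln 5) = 5n ln n + 5n ln 5.
Subtract 6n ln n: leading term is (5 − 6) n ln n = −n ln n. The next term is 5n ln 5 − 5n = 5(ln 5 − 1) n. Then the (1/2) ln(2π·5n) correction.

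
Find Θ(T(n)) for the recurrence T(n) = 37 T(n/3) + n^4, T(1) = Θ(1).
T(n) = Θ(n^4)

log_3 37 ≈ 3.287. f(n) = n^4 dominates n^(log_3 37) since 4 > 3.287, and the regularity condition a·f(n/b) = 37·(n/3)^4 = (37/81)·n^4 ≤ c·f(n) holds with c = 37/81 ≈ 0.457 < 1. So this is Case 3: T(n) = Θ(f(n)) = Θ(n^4).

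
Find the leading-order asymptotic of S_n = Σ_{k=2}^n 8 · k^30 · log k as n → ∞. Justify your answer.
S_n ~ 8 · n^31 log n / 31 − 8 · n^31 / 961

By integral comparison, S_n = ∫_1^n 8 · x^30 · log x dx + O(n^30 · log n). For the integral, ∫ x^30 log x dx = n^31 log n / 31 − n^31/961 (integration by parts). Hence S_n ~ 8 · n^31 log n / 31 − 8 · n^31 / 961.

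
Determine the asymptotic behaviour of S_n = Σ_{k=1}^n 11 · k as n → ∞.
S_n ~ 11 · n^2 / 2

By integral comparison (Euler-Maclaurin), Σ_{k=1}^n 11 · k = 11 · ∫_0^n x^1 dx + O(n) = 11 · n^2/2 + O(n). (Equivalently, Faulhaber's formula gives the same leading term.)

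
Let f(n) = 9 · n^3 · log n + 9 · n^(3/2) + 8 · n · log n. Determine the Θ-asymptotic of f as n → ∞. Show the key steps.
f(n) ∈ Θ(n^3 · log n)

Compare the terms by growth order. For large n, n^a · (log n)^b dominates n^a' · (log n)^b' iff a > a', or (a = a' and b > b'). Ranking the 3 terms shows the dominant one is 9 · n^3 · log n. Hence f(n) ∈ Θ(n^3 · log n).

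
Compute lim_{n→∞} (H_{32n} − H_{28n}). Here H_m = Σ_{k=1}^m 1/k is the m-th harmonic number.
lim = ln(32/28) = ln(8/7)

Euler-Maclaurin gives H_m = ln m + γ + 1/(2m) + O(1/m^2). The γ and O(1/m) terms cancel in the difference:
  H_{32n} − H_{28n} = ln(32n) − ln(28n) + O(1/n) = ln(32/28) + O(1/n).
Hence the limit is ln(32/28) = ln(8/7).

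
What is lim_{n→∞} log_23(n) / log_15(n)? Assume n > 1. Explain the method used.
lim = ln(15) / ln(23) = log_23(15)

Change of base: log_23(n) = ln n / ln 23 and log_15(n) = ln n / ln 15. The ratio is (ln n / ln 23) · (ln 15 / ln n) = ln 15 / ln 23, a constant independent of n. So the limit is ln 15 / ln 23 = log_23(15).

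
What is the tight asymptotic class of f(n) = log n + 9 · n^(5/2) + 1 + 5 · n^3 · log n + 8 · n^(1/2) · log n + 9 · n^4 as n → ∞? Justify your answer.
f(n) ∈ Θ(n^4)

Compare the terms by growth order. For large n, n^a · (log n)^b dominates n^a' · (log n)^b' iff a > a', or (a = a' and b > b'). Ranking the 6 terms shows the dominant one is 9 · n^4. Hence f(n) ∈ Θ(n^4).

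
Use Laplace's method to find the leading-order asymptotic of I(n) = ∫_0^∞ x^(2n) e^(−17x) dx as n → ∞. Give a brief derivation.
I(n) ~ (sqrt(2π·2n) / 17) · (2n/(17e))^(2n)

Write the integrand as exp(2n ln x − 17x) and set f(x) = 2n ln x − 17x. Then f'(x) = 2n/x − 17 = 0 at x* = 2n/17, and f''(x*) = −2n/x*^2 = −17^2/(2n). Laplace's method (interior maximum) gives
  I(n) ~ e^(f(x*)) · sqrt(2π / |f''(x*)|)
        = exp(2n ln(2n/17) − 2n) · sqrt(2π · 2n / 17^2)
        = (2n/17)^(2n) e^(−2n) · sqrt(2π·2n) / 17
        = (sqrt(2π·2n) / 17) · (2n/(17e))^(2n).
This matches Γ(2n+1)/17^(2n+1) with Stirling applied to Γ.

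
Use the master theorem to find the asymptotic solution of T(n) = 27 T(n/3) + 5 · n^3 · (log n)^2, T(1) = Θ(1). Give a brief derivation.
T(n) = Θ(n^3 · (log n)^3)

Here log_3 27 = 3 and f(n) = 5 · n^3 · (log n)^2 = Θ(n^(log_3 27) · (log n)^2). This is the extended Case 2 of the master theorem (f matches the critical exponent up to log factors), giving T(n) = Θ(n^(log_3 27) · (log n)^(2+1)) = Θ(n^3 · (log n)^3).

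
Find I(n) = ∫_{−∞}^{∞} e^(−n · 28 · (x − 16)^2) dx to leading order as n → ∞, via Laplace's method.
I(n) = sqrt(π/(28n))

Here φ(x) = 28 · (x − 16)^2 has its unique minimum at x* = 16 with φ(x*) = 0 and φ''(x*) = 56. Laplace's method gives
  I(n) ~ e^(−n φ(x*)) · sqrt(2π / (n · φ''(x*))) = sqrt(2π / (56n)) = sqrt(π/(28n)).
This is exact: substituting u = (x − 16)·sqrt(28n) gives I(n) = (1/sqrt(28n)) ∫_{−∞}^{∞} e^(−u^2) du = sqrt(π/(28n)).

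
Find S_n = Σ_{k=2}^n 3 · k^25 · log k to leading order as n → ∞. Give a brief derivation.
S_n ~ 3 · n^26 log n / 26 − 3 · n^26 / 676

By integral comparison, S_n = ∫_1^n 3 · x^25 · log x dx + O(n^25 · log n). For the integral, ∫ x^25 log x dx = n^26 log n / 26 − n^26/676 (integration by parts). Hence S_n ~ 3 · n^26 log n / 26 − 3 · n^26 / 676.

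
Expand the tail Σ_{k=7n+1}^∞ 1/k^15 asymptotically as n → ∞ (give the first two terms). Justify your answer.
Σ_{k>7n} 1/k^15 = 1/(14 · (7n)^14) − 1/(2 · (7n)^15) + O(1/(7n)^16)

Compare to the integral: ∫_{7n}^∞ x^(−15) dx = [−x^(−14)/14]_{7n}^∞ = 1/((15−1)·(7n)^14). The Euler-Maclaurin correction adds −f(7n)/2 = −1/(2·(7n)^15). Euler-Maclaurin then gives
  Σ_{k>7n} 1/k^15 = ∫_{7n}^∞ dx/x^15 − 1/(2·(7n)^15) + O(1/(7n)^16).
(Equivalently this is ζ(15) − Σ_{k≤7n} 1/k^15.)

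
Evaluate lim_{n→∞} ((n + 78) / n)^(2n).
lim = e^156

Rewrite as (1 + 78/n)^(2n). By the standard limit (1 + x/n)^n → e^x, we have (1 + 78/n)^n → e^78, and raising to the 2nd power gives e^156.
More precisely, ln[(1 + 78/n)^(2n)] = 2n · ln(1 + 78/n) = 2n · (78/n + O(1/n^2)) = 156 + O(1/n) → 156.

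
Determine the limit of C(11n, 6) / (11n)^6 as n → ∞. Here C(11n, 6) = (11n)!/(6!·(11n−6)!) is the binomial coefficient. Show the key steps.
lim = 1/6! = 1/720

With N = 11n → ∞: C(N, 6) / N^6 = [N(N−1)…(N−5)] / (6! · N^6) = (1/6!) · 1 · (1 − 1/(11n)) · … · (1 − 5/(11n)). Each factor → 1 as N → ∞, so the limit is 1/6! = 1/720.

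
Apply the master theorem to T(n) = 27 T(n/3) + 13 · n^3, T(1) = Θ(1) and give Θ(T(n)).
T(n) = Θ(n^3 log n)

log_3 27 = 3, and f(n) = 13 · n^3 = Θ(n^(log_3 27)). This is Case 2 of the master theorem: T(n) = Θ(f(n) · log n) = Θ(n^3 log n).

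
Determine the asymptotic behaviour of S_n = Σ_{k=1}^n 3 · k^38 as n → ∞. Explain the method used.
S_n ~ n^39 / 13

By integral comparison (Euler-Maclaurin), Σ_{k=1}^n 3 · k^38 = 3 · ∫_0^n x^38 dx + O(n^38) = 3 · n^39/39 = n^39 / 13 + O(n^38). (Equivalently, Faulhaber's formula gives the same leading term.)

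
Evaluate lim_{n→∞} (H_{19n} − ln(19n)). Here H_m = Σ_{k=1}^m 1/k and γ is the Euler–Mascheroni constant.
lim = γ

By Euler-Maclaurin, H_m = ln m + γ + O(1/m). So
  H_{19n} − ln(19n) = ln(19n) + γ − ln(19n) + O(1/n)
                       = ln(19/19) + γ + O(1/n).
Hence the limit is γ (since ln 1 = 0).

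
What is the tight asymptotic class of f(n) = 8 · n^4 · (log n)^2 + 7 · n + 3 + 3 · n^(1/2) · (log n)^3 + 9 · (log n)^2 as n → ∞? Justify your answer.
f(n) ∈ Θ(n^4 · (log n)^2)

Compare the terms by growth order. For large n, n^a · (log n)^b dominates n^a' · (log n)^b' iff a > a', or (a = a' and b > b'). Ranking the 5 terms shows the dominant one is 8 · n^4 · (log n)^2. Hence f(n) ∈ Θ(n^4 · (log n)^2).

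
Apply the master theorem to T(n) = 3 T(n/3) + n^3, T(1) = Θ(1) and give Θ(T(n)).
T(n) = Θ(n^3)

log_3 3 ≈ 1.000. f(n) = n^3 dominates n^(log_3 3) since 3 > 1.000, and the regularity condition a·f(n/b) = 3·(n/3)^3 = (3/27)·n^3 ≤ c·f(n) holds with c = 3/27 ≈ 0.111 < 1. So this is Case 3: T(n) = Θ(f(n)) = Θ(n^3).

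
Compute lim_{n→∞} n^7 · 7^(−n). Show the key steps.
lim = 0

Exponentials with base > 1 dominate every fixed polynomial: for any fixed c, n^c / 7^n → 0 as n → ∞ (e.g. by the ratio test, or by writing 7^n = e^(n ln 7) and noting e^(n ln 7) / n^c → ∞). Hence n^7 · 7^(−n) = n^7 / 7^n → 0.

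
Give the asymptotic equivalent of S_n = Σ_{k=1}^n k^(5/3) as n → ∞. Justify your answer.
S_n ~ (3/8) · n^(8/3)

Integral comparison: Σ_{k=1}^n k^(5/3) = ∫_0^n x^(5/3) dx + O(n^(5/3)). The integral is n^(1 + 5/3) / (1 + 5/3) = n^((5+3)/3) / ((5+3)/3) = (3/8) · n^(8/3).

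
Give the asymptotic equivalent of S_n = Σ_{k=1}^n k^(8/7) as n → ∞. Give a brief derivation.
S_n ~ (7/15) · n^(15/7)

Integral comparison: Σ_{k=1}^n k^(8/7) = ∫_0^n x^(8/7) dx + O(n^(8/7)). The integral is n^(1 + 8/7) / (1 + 8/7) = n^((8+7)/7) / ((8+7)/7) = (7/15) · n^(15/7).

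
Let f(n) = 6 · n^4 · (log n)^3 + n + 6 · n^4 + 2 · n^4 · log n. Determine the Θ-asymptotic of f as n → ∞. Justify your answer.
f(n) ∈ Θ(n^4 · (log n)^3)

Compare the terms by growth order. For large n, n^a · (log n)^b dominates n^a' · (log n)^b' iff a > a', or (a = a' and b > b'). Ranking the 4 terms shows the dominant one is 6 · n^4 · (log n)^3. Hence f(n) ∈ Θ(n^4 · (log n)^3).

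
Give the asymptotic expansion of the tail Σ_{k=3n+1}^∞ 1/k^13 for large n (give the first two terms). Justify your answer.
Σ_{k>3n} 1/k^13 = 1/(12 · (3n)^12) − 1/(2 · (3n)^13) + O(1/(3n)^14)

Compare to the integral: ∫_{3n}^∞ x^(−13) dx = [−x^(−12)/12]_{3n}^∞ = 1/((13−1)·(3n)^12). The Euler-Maclaurin correction adds −f(3n)/2 = −1/(2·(3n)^13). Euler-Maclaurin then gives
  Σ_{k>3n} 1/k^13 = ∫_{3n}^∞ dx/x^13 − 1/(2·(3n)^13) + O(1/(3n)^14).
(Equivalently this is ζ(13) − Σ_{k≤3n} 1/k^13.)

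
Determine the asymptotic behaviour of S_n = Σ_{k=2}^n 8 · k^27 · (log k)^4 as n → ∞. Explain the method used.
S_n ~ 2 · n^28 · (log n)^4 / 7

By integral comparison, S_n = ∫_1^n 8 · x^27 · (log x)^4 dx + O(n^27 · (log n)^4). For the integral, the leading term of ∫_1^n x^27 (log x)^4 dx is n^28/28 · (log n)^4 (by repeated integration by parts; each step lowers the log-exponent and produces a relatively O(1/log n) correction). Hence S_n ~ 2 · n^28 · (log n)^4 / 7.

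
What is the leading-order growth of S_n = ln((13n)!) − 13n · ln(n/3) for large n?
S_n ~ 13n · (ln 39 − 1) + O(ln n)

Stirling: ln((13n)!) = 13n ln(13n) − 13n + O(ln n).
  S_n = 13n ln(13n) − 13n − 13n ln(n/3) + O(ln n)
      = 13n ln(13n) − 13n ln n + 13n ln 3 − 13n + O(ln n)
      = 13n ln 13 + 13n ln 3 − 13n + O(ln n)
      = 13n (ln 39 − 1) + O(ln n).
Numerically ln(39) − 1 ≈ 2.6636.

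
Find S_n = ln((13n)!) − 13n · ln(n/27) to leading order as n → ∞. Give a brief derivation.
S_n ~ 13n · (ln 351 − 1) + O(ln n)

Stirling: ln((13n)!) = 13n ln(13n) − 13n + O(ln n).
  S_n = 13n ln(13n) − 13n − 13n ln(n/27) + O(ln n)
      = 13n ln(13n) − 13n ln n + 13n ln 27 − 13n + O(ln n)
      = 13n ln 13 + 13n ln 27 − 13n + O(ln n)
      = 13n (ln 351 − 1) + O(ln n).
Numerically ln(351) − 1 ≈ 4.8608.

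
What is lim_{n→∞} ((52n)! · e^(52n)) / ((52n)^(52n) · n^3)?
lim = 0

Stirling: (52n)! ~ sqrt(2π·52n) · (52n/e)^(52n). Hence
  (52n)! · e^(52n) / (52n)^(52n) ~ sqrt(2π·52n).
Dividing by n^3: sqrt(2π·52n) / n^3 = sqrt(2π·52) · n^((1−6)/2), so the expression behaves like sqrt(2π·52) · n^((1−6)/2) → 0.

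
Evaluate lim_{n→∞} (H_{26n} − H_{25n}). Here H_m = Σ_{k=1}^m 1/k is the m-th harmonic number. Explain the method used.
lim = ln(26/25)

Euler-Maclaurin gives H_m = ln m + γ + 1/(2m) + O(1/m^2). The γ and O(1/m) terms cancel in the difference:
  H_{26n} − H_{25n} = ln(26n) − ln(25n) + O(1/n) = ln(26/25) + O(1/n).
Hence the limit is ln(26/25).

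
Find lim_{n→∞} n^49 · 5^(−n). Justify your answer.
lim = 0

Exponentials with base > 1 dominate every fixed polynomial: for any fixed c, n^c / 5^n → 0 as n → ∞ (e.g. by the ratio test, or by writing 5^n = e^(n ln 5) and noting e^(n ln 5) / n^c → ∞). Hence n^49 · 5^(−n) = n^49 / 5^n → 0.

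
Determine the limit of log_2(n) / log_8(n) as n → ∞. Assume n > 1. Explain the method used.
lim = ln(8) / ln(2) = log_2(8)

Change of base: log_2(n) = ln n / ln 2 and log_8(n) = ln n / ln 8. The ratio is (ln n / ln 2) · (ln 8 / ln n) = ln 8 / ln 2, a constant independent of n. So the limit is ln 8 / ln 2 = log_2(8).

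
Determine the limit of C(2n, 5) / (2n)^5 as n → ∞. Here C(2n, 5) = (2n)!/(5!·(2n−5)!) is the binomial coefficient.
lim = 1/5! = 1/120

With N = 2n → ∞: C(N, 5) / N^5 = [N(N−1)…(N−4)] / (5! · N^5) = (1/5!) · 1 · (1 − 1/(2n)) · (1 − 2/(2n)) · (1 − 3/(2n)) · (1 − 4/(2n)). Each factor → 1 as N → ∞, so the limit is 1/5! = 1/120.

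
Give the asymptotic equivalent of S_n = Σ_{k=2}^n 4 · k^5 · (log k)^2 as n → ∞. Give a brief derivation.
S_n ~ 2 · n^6 · (log n)^2 / 3

By integral comparison, S_n = ∫_1^n 4 · x^5 · (log x)^2 dx + O(n^5 · (log n)^2). For the integral, the leading term of ∫_1^n x^5 (log x)^2 dx is n^6/6 · (log n)^2 (by repeated integration by parts; each step lowers the log-exponent and produces a relatively O(1/log n) correction). Hence S_n ~ 2 · n^6 · (log n)^2 / 3.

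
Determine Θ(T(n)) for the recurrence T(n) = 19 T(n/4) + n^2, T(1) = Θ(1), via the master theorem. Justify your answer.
T(n) = Θ(n^(log_4 19))

Master theorem: compare f(n) = n^2 to n^(log_4 19) where log_4 19 ≈ 2.124. Since 2 < log_4 19, we have f(n) = O(n^(log_4 19 − ε)) for some ε > 0 — Case 1. Hence T(n) = Θ(n^(log_4 19)).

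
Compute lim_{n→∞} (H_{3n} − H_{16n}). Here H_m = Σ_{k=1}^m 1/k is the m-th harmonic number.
lim = ln(3/16)

Euler-Maclaurin gives H_m = ln m + γ + 1/(2m) + O(1/m^2). The γ and O(1/m) terms cancel in the difference:
  H_{3n} − H_{16n} = ln(3n) − ln(16n) + O(1/n) = ln(3/16) + O(1/n).
Hence the limit is ln(3/16).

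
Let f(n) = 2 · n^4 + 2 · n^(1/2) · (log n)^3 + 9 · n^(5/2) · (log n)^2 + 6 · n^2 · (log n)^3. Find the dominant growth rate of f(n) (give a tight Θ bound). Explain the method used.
f(n) ∈ Θ(n^4)

Compare the terms by growth order. For large n, n^a · (log n)^b dominates n^a' · (log n)^b' iff a > a', or (a = a' and b > b'). Ranking the 4 terms shows the dominant one is 2 · n^4. Hence f(n) ∈ Θ(n^4).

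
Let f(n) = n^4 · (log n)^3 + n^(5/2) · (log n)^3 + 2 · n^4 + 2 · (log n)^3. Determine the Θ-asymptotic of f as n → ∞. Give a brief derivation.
f(n) ∈ Θ(n^4 · (log n)^3)

Compare the terms by growth order. For large n, n^a · (log n)^b dominates n^a' · (log n)^b' iff a > a', or (a = a' and b > b'). Ranking the 4 terms shows the dominant one is n^4 · (log n)^3. Hence f(n) ∈ Θ(n^4 · (log n)^3).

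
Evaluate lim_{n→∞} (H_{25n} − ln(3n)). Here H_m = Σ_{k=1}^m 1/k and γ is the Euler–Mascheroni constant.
lim = ln(25/3) + γ

By Euler-Maclaurin, H_m = ln m + γ + O(1/m). So
  H_{25n} − ln(3n) = ln(25n) + γ − ln(3n) + O(1/n)
                       = ln(25/3) + γ + O(1/n).
Hence the limit is ln(25/3) + γ.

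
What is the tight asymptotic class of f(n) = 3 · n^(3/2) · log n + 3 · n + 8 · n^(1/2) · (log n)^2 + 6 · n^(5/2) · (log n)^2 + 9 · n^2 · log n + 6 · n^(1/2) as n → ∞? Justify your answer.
f(n) ∈ Θ(n^(5/2) · (log n)^2)

Compare the terms by growth order. For large n, n^a · (log n)^b dominates n^a' · (log n)^b' iff a > a', or (a = a' and b > b'). Ranking the 6 terms shows the dominant one is 6 · n^(5/2) · (log n)^2. Hence f(n) ∈ Θ(n^(5/2) · (log n)^2).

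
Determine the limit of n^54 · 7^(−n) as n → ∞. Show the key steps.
lim = 0

Exponentials with base > 1 dominate every fixed polynomial: for any fixed c, n^c / 7^n → 0 as n → ∞ (e.g. by the ratio test, or by writing 7^n = e^(n ln 7) and noting e^(n ln 7) / n^c → ∞). Hence n^54 · 7^(−n) = n^54 / 7^n → 0.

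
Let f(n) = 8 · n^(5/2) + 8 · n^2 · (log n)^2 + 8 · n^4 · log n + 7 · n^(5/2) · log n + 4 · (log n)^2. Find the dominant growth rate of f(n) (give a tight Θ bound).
f(n) ∈ Θ(n^4 · log n)

Compare the terms by growth order. For large n, n^a · (log n)^b dominates n^a' · (log n)^b' iff a > a', or (a = a' and b > b'). Ranking the 5 terms shows the dominant one is 8 · n^4 · log n. Hence f(n) ∈ Θ(n^4 · log n).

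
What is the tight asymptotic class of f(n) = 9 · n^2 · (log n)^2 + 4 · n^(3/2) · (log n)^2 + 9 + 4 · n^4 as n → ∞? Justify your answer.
f(n) ∈ Θ(n^4)

Compare the terms by growth order. For large n, n^a · (log n)^b dominates n^a' · (log n)^b' iff a > a', or (a = a' and b > b'). Ranking the 4 terms shows the dominant one is 4 · n^4. Hence f(n) ∈ Θ(n^4).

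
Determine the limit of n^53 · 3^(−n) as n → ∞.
lim = 0

Exponentials with base > 1 dominate every fixed polynomial: for any fixed c, n^c / 3^n → 0 as n → ∞ (e.g. by the ratio test, or by writing 3^n = e^(n ln 3) and noting e^(n ln 3) / n^c → ∞). Hence n^53 · 3^(−n) = n^53 / 3^n → 0.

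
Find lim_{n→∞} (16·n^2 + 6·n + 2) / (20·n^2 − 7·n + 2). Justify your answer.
lim = 16/20 = 4/5

For large n the leading n^2 terms dominate both numerator and denominator. Dividing top and bottom by n^2, every other term tends to 0, leaving 16/20 = 4/5.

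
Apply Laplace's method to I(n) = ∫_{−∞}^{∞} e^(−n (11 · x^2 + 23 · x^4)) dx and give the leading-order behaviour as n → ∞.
I(n) ~ sqrt(π/(11n))

φ(x) = 11 · x^2 + 23 · x^4 has its unique global minimum at x* = 0 (since φ'(x) = 22x + 92x^3 = 0 only at x = 0 for real x with both coefficients positive, and φ → ∞ as |x| → ∞). At x* = 0, φ(0) = 0 and φ''(0) = 22. Laplace's method then gives
  I(n) ~ sqrt(2π / (n · φ''(0))) · e^(−n φ(0)) = sqrt(2π / (22n)) = sqrt(π/(11n)).
The 23 · x^4 term contributes only at subleading order (an O(1/n) relative correction).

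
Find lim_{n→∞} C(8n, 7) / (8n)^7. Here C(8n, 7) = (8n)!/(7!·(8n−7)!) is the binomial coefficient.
lim = 1/7! = 1/5040

With N = 8n → ∞: C(N, 7) / N^7 = [N(N−1)…(N−6)] / (7! · N^7) = (1/7!) · 1 · (1 − 1/(8n)) · … · (1 − 6/(8n)). Each factor → 1 as N → ∞, so the limit is 1/7! = 1/5040.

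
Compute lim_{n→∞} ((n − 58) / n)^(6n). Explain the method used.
lim = e^(−348)

Rewrite as (1 − 58/n)^(6n). By the standard limit (1 + x/n)^n → e^x, we have (1 − 58/n)^n → e^(−58), and raising to the 6th power gives e^(−348).
More precisely, ln[(1 − 58/n)^(6n)] = 6n · ln(1 − 58/n) = 6n · (-58/n + O(1/n^2)) = -348 + O(1/n) → -348.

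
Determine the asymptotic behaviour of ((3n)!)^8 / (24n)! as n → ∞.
((3n)!)^8/(24n)! ~ ((2π·3n)^(7/2) / sqrt(8)) · 8^(−8·3n)  →  0

Write N = 3n. Stirling: N! ~ sqrt(2π N)(N/e)^N and (8N)! ~ sqrt(2π·8N)·(8N/e)^(8N).
  (N!)^8/(8N)! ~ (2π N)^(8/2) (N/e)^(8N) / [sqrt(2π·8N) (8N/e)^(8N)]
     = (2π N)^(8/2) / sqrt(2π·8N) · (N/(8N))^(8N)
     = (2π N)^((8−1)/2) / sqrt(8) · 8^(−8N).
Since 8^8 > 1, the factor 8^(−8N) decays exponentially, so the ratio → 0. Substituting N = 3n gives the stated form.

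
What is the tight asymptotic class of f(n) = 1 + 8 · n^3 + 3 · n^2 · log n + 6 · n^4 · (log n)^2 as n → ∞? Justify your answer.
f(n) ∈ Θ(n^4 · (log n)^2)

Compare the terms by growth order. For large n, n^a · (log n)^b dominates n^a' · (log n)^b' iff a > a', or (a = a' and b > b'). Ranking the 4 terms shows the dominant one is 6 · n^4 · (log n)^2. Hence f(n) ∈ Θ(n^4 · (log n)^2).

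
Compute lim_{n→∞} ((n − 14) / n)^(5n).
lim = e^(−70)

Rewrite as (1 − 14/n)^(5n). By the standard limit (1 + x/n)^n → e^x, we have (1 − 14/n)^n → e^(−14), and raising to the 5th power gives e^(−70).
More precisely, ln[(1 − 14/n)^(5n)] = 5n · ln(1 − 14/n) = 5n · (-14/n + O(1/n^2)) = -70 + O(1/n) → -70.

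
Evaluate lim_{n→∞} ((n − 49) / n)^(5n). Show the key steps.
lim = e^(−245)

Rewrite as (1 − 49/n)^(5n). By the standard limit (1 + x/n)^n → e^x, we have (1 − 49/n)^n → e^(−49), and raising to the 5th power gives e^(−245).
More precisely, ln[(1 − 49/n)^(5n)] = 5n · ln(1 − 49/n) = 5n · (-49/n + O(1/n^2)) = -245 + O(1/n) → -245.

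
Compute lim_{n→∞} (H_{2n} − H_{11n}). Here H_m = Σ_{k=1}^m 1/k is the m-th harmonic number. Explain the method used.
lim = ln(2/11)

Euler-Maclaurin gives H_m = ln m + γ + 1/(2m) + O(1/m^2). The γ and O(1/m) terms cancel in the difference:
  H_{2n} − H_{11n} = ln(2n) − ln(11n) + O(1/n) = ln(2/11) + O(1/n).
Hence the limit is ln(2/11).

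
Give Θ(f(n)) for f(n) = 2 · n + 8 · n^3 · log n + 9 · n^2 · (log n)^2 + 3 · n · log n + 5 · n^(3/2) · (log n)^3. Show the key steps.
f(n) ∈ Θ(n^3 · log n)

Compare the terms by growth order. For large n, n^a · (log n)^b dominates n^a' · (log n)^b' iff a > a', or (a = a' and b > b'). Ranking the 5 terms shows the dominant one is 8 · n^3 · log n. Hence f(n) ∈ Θ(n^3 · log n).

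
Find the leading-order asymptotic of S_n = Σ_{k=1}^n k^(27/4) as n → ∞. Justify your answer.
S_n ~ (4/31) · n^(31/4)

Integral comparison: Σ_{k=1}^n k^(27/4) = ∫_0^n x^(27/4) dx + O(n^(27/4)). The integral is n^(1 + 27/4) / (1 + 27/4) = n^((27+4)/4) / ((27+4)/4) = (4/31) · n^(31/4).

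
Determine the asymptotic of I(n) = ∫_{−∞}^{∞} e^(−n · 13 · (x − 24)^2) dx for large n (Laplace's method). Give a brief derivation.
I(n) = sqrt(π/(13n))

Here φ(x) = 13 · (x − 24)^2 has its unique minimum at x* = 24 with φ(x*) = 0 and φ''(x*) = 26. Laplace's method gives
  I(n) ~ e^(−n φ(x*)) · sqrt(2π / (n · φ''(x*))) = sqrt(2π / (26n)) = sqrt(π/(13n)).
This is exact: substituting u = (x − 24)·sqrt(13n) gives I(n) = (1/sqrt(13n)) ∫_{−∞}^{∞} e^(−u^2) du = sqrt(π/(13n)).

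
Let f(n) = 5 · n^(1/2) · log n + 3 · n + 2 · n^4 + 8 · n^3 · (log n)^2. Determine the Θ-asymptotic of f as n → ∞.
f(n) ∈ Θ(n^4)

Compare the terms by growth order. For large n, n^a · (log n)^b dominates n^a' · (log n)^b' iff a > a', or (a = a' and b > b'). Ranking the 4 terms shows the dominant one is 2 · n^4. Hence f(n) ∈ Θ(n^4).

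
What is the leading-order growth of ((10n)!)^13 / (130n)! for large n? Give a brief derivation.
((10n)!)^13/(130n)! ~ ((2π·10n)^(12/2) / sqrt(13)) · 13^(−13·10n)  →  0

Write N = 10n. Stirling: N! ~ sqrt(2π N)(N/e)^N and (13N)! ~ sqrt(2π·13N)·(13N/e)^(13N).
  (N!)^13/(13N)! ~ (2π N)^(13/2) (N/e)^(13N) / [sqrt(2π·13N) (13N/e)^(13N)]
     = (2π N)^(13/2) / sqrt(2π·13N) · (N/(13N))^(13N)
     = (2π N)^((13−1)/2) / sqrt(13) · 13^(−13N).
Since 13^13 > 1, the factor 13^(−13N) decays exponentially, so the ratio → 0. Substituting N = 10n gives the stated form.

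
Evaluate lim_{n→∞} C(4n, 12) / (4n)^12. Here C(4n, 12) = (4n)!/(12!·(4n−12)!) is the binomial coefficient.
lim = 1/12! = 1/479001600

With N = 4n → ∞: C(N, 12) / N^12 = [N(N−1)…(N−11)] / (12! · N^12) = (1/12!) · 1 · (1 − 1/(4n)) · … · (1 − 11/(4n)). Each factor → 1 as N → ∞, so the limit is 1/12! = 1/479001600.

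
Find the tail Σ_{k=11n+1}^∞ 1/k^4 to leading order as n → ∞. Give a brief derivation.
Σ_{k>11n} 1/k^4 ~ 1/(3 · (11n)^3)

Compare to the integral: ∫_{11n}^∞ x^(−4) dx = [−x^(−3)/3]_{11n}^∞ = 1/((4−1)·(11n)^3). Euler-Maclaurin then gives
  Σ_{k>11n} 1/k^4 = ∫_{11n}^∞ dx/x^4 − 1/(2·(11n)^4) + O(1/(11n)^5).
(Equivalently this is ζ(4) − Σ_{k≤11n} 1/k^4.)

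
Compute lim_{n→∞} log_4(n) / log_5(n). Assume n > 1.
lim = ln(5) / ln(4) = log_4(5)

Change of base: log_4(n) = ln n / ln 4 and log_5(n) = ln n / ln 5. The ratio is (ln n / ln 4) · (ln 5 / ln n) = ln 5 / ln 4, a constant independent of n. So the limit is ln 5 / ln 4 = log_4(5).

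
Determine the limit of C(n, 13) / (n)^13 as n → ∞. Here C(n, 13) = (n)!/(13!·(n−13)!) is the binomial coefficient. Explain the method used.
lim = 1/13! = 1/6227020800

With N = n → ∞: C(N, 13) / N^13 = [N(N−1)…(N−12)] / (13! · N^13) = (1/13!) · 1 · (1 − 1/n) · … · (1 − 12/n). Each factor → 1 as N → ∞, so the limit is 1/13! = 1/6227020800.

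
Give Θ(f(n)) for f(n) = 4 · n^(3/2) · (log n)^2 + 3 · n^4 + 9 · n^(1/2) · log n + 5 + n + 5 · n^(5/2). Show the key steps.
f(n) ∈ Θ(n^4)

Compare the terms by growth order. For large n, n^a · (log n)^b dominates n^a' · (log n)^b' iff a > a', or (a = a' and b > b'). Ranking the 6 terms shows the dominant one is 3 · n^4. Hence f(n) ∈ Θ(n^4).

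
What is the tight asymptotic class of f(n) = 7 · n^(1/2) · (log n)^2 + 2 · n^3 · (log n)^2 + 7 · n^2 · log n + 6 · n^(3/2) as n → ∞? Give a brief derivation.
f(n) ∈ Θ(n^3 · (log n)^2)

Compare the terms by growth order. For large n, n^a · (log n)^b dominates n^a' · (log n)^b' iff a > a', or (a = a' and b > b'). Ranking the 4 terms shows the dominant one is 2 · n^3 · (log n)^2. Hence f(n) ∈ Θ(n^3 · (log n)^2).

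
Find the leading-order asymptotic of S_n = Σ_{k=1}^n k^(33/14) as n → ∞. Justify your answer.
S_n ~ (14/47) · n^(47/14)

Integral comparison: Σ_{k=1}^n k^(33/14) = ∫_0^n x^(33/14) dx + O(n^(33/14)). The integral is n^(1 + 33/14) / (1 + 33/14) = n^((33+14)/14) / ((33+14)/14) = (14/47) · n^(47/14).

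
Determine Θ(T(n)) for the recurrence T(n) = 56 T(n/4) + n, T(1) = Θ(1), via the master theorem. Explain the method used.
T(n) = Θ(n^(log_4 56))

Master theorem: compare f(n) = n to n^(log_4 56) where log_4 56 ≈ 2.904. Since 1 < log_4 56, we have f(n) = O(n^(log_4 56 − ε)) for some ε > 0 — Case 1. Hence T(n) = Θ(n^(log_4 56)).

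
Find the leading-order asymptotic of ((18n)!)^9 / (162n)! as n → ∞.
((18n)!)^9/(162n)! ~ ((2π·18n)^(8/2) / 3) · 9^(−9·18n)  →  0

Write N = 18n. Stirling: N! ~ sqrt(2π N)(N/e)^N and (9N)! ~ sqrt(2π·9N)·(9N/e)^(9N).
  (N!)^9/(9N)! ~ (2π N)^(9/2) (N/e)^(9N) / [sqrt(2π·9N) (9N/e)^(9N)]
     = (2π N)^(9/2) / sqrt(2π·9N) · (N/(9N))^(9N)
     = (2π N)^((9−1)/2) / 3 · 9^(−9N).
Since 9^9 > 1, the factor 9^(−9N) decays exponentially, so the ratio → 0. Substituting N = 18n gives the stated form.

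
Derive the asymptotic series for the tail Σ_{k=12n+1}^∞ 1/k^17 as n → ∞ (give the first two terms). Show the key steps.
Σ_{k>12n} 1/k^17 = 1/(16 · (12n)^16) − 1/(2 · (12n)^17) + O(1/(12n)^18)

Compare to the integral: ∫_{12n}^∞ x^(−17) dx = [−x^(−16)/16]_{12n}^∞ = 1/((17−1)·(12n)^16). The Euler-Maclaurin correction adds −f(12n)/2 = −1/(2·(12n)^17). Euler-Maclaurin then gives
  Σ_{k>12n} 1/k^17 = ∫_{12n}^∞ dx/x^17 − 1/(2·(12n)^17) + O(1/(12n)^18).
(Equivalently this is ζ(17) − Σ_{k≤12n} 1/k^17.)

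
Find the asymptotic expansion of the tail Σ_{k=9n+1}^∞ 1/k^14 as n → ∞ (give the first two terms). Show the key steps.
Σ_{k>9n} 1/k^14 = 1/(13 · (9n)^13) − 1/(2 · (9n)^14) + O(1/(9n)^15)

Compare to the integral: ∫_{9n}^∞ x^(−14) dx = [−x^(−13)/13]_{9n}^∞ = 1/((14−1)·(9n)^13). The Euler-Maclaurin correction adds −f(9n)/2 = −1/(2·(9n)^14). Euler-Maclaurin then gives
  Σ_{k>9n} 1/k^14 = ∫_{9n}^∞ dx/x^14 − 1/(2·(9n)^14) + O(1/(9n)^15).
(Equivalently this is ζ(14) − Σ_{k≤9n} 1/k^14.)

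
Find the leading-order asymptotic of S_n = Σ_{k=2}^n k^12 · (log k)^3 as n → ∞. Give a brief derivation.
S_n ~ n^13 · (log n)^3 / 13

By integral comparison, S_n = ∫_1^n x^12 · (log x)^3 dx + O(n^12 · (log n)^3). For the integral, the leading term of ∫_1^n x^12 (log x)^3 dx is n^13/13 · (log n)^3 (by repeated integration by parts; each step lowers the log-exponent and produces a relatively O(1/log n) correction). Hence S_n ~ n^13 · (log n)^3 / 13.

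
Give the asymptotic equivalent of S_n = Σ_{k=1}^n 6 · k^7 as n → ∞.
S_n ~ 3 · n^8 / 4

By integral comparison (Euler-Maclaurin), Σ_{k=1}^n 6 · k^7 = 6 · ∫_0^n x^7 dx + O(n^7) = 6 · n^8/8 = 3 · n^8 / 4 + O(n^7). (Equivalently, Faulhaber's formula gives the same leading term.)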